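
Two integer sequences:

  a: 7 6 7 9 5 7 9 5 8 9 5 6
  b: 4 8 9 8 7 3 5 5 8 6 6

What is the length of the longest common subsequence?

Pick 7 (a #1, b #5), 5 (a #5, b #7), 5 (a #8, b #8), 8 (a #9, b #9), 6 (a #12, b #11); all 5 values appear in both, in order. Since dp[12][11] = 5, nothing longer is possible.

5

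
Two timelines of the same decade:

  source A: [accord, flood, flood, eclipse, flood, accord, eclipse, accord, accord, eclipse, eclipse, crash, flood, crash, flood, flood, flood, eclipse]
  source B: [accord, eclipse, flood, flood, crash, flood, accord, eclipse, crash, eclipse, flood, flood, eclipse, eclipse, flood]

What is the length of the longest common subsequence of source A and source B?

10

Match accord (source A #1, source B #1), flood (source A #2, source B #3), flood (source A #3, source B #4), flood (source A #5, source B #6), accord (source A #6, source B #7), eclipse (source A #7, source B #8), eclipse (source A #11, source B #10), flood (source A #13, source B #11), flood (source A #15, source B #12), flood (source A #17, source B #15) — 10 events in the same relative order in both, and the DP table's final entry dp[18][15] is also 10, so no common subsequence is longer.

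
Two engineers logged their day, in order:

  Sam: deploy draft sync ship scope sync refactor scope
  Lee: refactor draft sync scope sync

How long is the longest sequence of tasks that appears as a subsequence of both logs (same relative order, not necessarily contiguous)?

Match draft [2,2]; then sync [3,3]; then scope [5,4]; then sync [6,5] — 4 tasks in the same relative order in both. Since dp[8][5] = 4, nothing longer is possible.

4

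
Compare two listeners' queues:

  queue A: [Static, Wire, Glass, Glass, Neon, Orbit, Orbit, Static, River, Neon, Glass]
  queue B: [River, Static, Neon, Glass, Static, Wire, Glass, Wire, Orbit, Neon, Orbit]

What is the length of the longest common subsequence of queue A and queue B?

One common subsequence of length 5: Static at queue A[1]=queue B[5] → Wire at queue A[2]=queue B[6] → Glass at queue A[3]=queue B[7] → Neon at queue A[5]=queue B[10] → Orbit at queue A[7]=queue B[11], and the DP table's final entry dp[11][11] is also 5, so no common subsequence is longer.

5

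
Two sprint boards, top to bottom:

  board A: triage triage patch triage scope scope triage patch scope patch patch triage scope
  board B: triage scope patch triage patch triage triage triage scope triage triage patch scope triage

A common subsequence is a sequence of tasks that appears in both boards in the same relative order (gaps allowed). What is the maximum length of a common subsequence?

9

Taking triage (board A #1, board B #1), then triage (board A #2, board B #4), then patch (board A #3, board B #5), then triage (board A #4, board B #8), then scope (board A #5, board B #9), then triage (board A #7, board B #11), then patch (board A #8, board B #12), then scope (board A #9, board B #13), then triage (board A #12, board B #14) gives a common subsequence of length 9. The LCS DP gives dp[13][14] = 9, so this is optimal.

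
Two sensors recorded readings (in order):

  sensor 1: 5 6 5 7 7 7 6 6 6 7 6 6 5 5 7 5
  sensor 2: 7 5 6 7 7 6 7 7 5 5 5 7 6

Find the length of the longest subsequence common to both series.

Match 5 at sensor 1[1]=sensor 2[2], 6 at sensor 1[2]=sensor 2[3], 7 at sensor 1[4]=sensor 2[4], 7 at sensor 1[5]=sensor 2[5], 7 at sensor 1[6]=sensor 2[7], 7 at sensor 1[10]=sensor 2[8], 5 at sensor 1[13]=sensor 2[10], 5 at sensor 1[14]=sensor 2[11], 7 at sensor 1[15]=sensor 2[12] — 9 values in the same relative order in both. Since dp[16][13] = 9, nothing longer is possible.

9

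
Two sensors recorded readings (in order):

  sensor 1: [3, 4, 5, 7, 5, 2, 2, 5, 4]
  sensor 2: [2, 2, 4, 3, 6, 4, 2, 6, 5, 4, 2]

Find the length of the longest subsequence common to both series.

Let dp[i][j] be the LCS length of the first i values of sensor 1 and the first j values of sensor 2. dp[i][j] = dp[i-1][j-1]+1 when the i-th and j-th values match, else max(dp[i-1][j], dp[i][j-1]).
    ·  2  2  4  3  6  4  2  6  5  4  2
 ·  0  0  0  0  0  0  0  0  0  0  0  0
 3  0  0  0  0  1  1  1  1  1  1  1  1
 4  0  0  0  1  1  1  2  2  2  2  2  2
 5  0  0  0  1  1  1  2  2  2  3  3  3
 7  0  0  0  1  1  1  2  2  2  3  3  3
 5  0  0  0  1  1  1  2  2  2  3  3  3
 2  0  1  1  1  1  1  2  3  3  3  3  4
 2  0  1  2  2  2  2  2  3  3  3  3  4
 5  0  1  2  2  2  2  2  3  3  4  4  4
 4  0  1  2  3  3  3  3  3  3  4  5  5
dp[9][11] = 5. One LCS (by backtracking along matches): 3, 4, 2, 5, 4.

5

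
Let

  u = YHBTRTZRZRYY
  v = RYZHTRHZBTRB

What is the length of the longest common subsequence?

6

Pick Y [1,2], H [2,4], T [4,5], R [5,6], T [6,10], R [8,11]; all 6 characters appear in both, in order. The LCS DP gives dp[12][12] = 6, so this is optimal.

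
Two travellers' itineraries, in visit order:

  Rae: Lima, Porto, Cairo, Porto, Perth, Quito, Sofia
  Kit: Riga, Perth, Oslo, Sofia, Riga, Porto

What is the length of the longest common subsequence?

2

Taking Perth [5,2], Sofia [7,4] gives a common subsequence of length 2, and the DP table's final entry dp[7][6] is also 2, so no common subsequence is longer.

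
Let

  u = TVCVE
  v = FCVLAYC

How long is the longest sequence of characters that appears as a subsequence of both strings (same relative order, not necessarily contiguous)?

Pick V (u #2, v #3), then C (u #3, v #7); all 2 characters appear in both, in order. Since dp[5][7] = 2, nothing longer is possible.

2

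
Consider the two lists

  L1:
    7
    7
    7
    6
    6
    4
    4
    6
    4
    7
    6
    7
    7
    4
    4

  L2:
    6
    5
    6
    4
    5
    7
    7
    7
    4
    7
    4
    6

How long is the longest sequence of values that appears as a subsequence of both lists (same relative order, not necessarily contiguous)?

Pick 6 [4,1], then 6 [5,3], then 4 [6,4], then 7 [10,6], then 7 [12,7], then 7 [13,8], then 4 [14,9], then 4 [15,11]; all 8 values appear in both, in order. The LCS DP gives dp[15][12] = 8, so this is optimal.

8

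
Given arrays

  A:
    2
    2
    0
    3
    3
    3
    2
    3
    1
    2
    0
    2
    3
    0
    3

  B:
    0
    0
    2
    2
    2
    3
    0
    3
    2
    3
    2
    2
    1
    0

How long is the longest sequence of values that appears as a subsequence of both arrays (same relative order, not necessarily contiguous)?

One common subsequence of length 9: 2 (A #1, B #4); then 2 (A #2, B #5); then 0 (A #3, B #7); then 3 (A #6, B #8); then 2 (A #7, B #9); then 3 (A #8, B #10); then 2 (A #10, B #11); then 2 (A #12, B #12); then 0 (A #14, B #14). The LCS DP gives dp[15][14] = 9, so this is optimal.

9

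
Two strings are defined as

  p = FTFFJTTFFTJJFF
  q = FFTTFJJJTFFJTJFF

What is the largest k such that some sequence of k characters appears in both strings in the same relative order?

11

Taking F [1,2], then T [2,4], then F [3,5], then J [5,8], then T [7,9], then F [8,10], then F [9,11], then T [10,13], then J [12,14], then F [13,15], then F [14,16] gives a common subsequence of length 11, and the DP table's final entry dp[14][16] is also 11, so no common subsequence is longer.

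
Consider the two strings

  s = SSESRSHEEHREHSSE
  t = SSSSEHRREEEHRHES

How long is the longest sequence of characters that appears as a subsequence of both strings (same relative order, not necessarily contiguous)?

One common subsequence of length 11: S (s #1, t #1); then S (s #2, t #2); then S (s #4, t #3); then S (s #6, t #4); then H (s #7, t #6); then E (s #8, t #10); then E (s #9, t #11); then H (s #10, t #12); then R (s #11, t #13); then E (s #12, t #15); then S (s #15, t #16), and the DP table's final entry dp[16][16] is also 11, so no common subsequence is longer.

11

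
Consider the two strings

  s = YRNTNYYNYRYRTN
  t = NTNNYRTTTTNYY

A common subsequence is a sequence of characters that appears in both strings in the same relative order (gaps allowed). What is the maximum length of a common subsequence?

Match N (s #3, t #1), T (s #4, t #2), N (s #5, t #3), N (s #8, t #4), Y (s #9, t #5), R (s #10, t #6), T (s #13, t #10), N (s #14, t #11) — 8 characters in the same relative order in both. Since dp[14][13] = 8, nothing longer is possible.

8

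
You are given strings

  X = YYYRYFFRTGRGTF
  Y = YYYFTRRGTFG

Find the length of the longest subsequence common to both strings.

Pick Y (X #2, Y #1), Y (X #3, Y #2), Y (X #5, Y #3), F (X #6, Y #4), R (X #8, Y #6), R (X #11, Y #7), G (X #12, Y #8), T (X #13, Y #9), F (X #14, Y #10); all 9 characters appear in both, in order, and the DP table's final entry dp[14][11] is also 9, so no common subsequence is longer.

9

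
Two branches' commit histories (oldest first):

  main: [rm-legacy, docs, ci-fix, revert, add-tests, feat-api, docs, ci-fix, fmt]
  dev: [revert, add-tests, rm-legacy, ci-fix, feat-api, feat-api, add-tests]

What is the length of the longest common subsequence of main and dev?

Taking rm-legacy at main[1]=dev[3]; then ci-fix at main[3]=dev[4]; then add-tests at main[5]=dev[7] gives a common subsequence of length 3. Since dp[9][7] = 3, nothing longer is possible.

3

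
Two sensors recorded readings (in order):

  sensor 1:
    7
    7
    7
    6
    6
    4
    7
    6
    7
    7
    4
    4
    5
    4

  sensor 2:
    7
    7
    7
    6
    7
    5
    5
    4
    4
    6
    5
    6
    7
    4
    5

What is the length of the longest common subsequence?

9

One common subsequence of length 9: 7 at sensor 1[1]=sensor 2[1]; then 7 at sensor 1[2]=sensor 2[2]; then 7 at sensor 1[3]=sensor 2[3]; then 6 at sensor 1[4]=sensor 2[4]; then 6 at sensor 1[5]=sensor 2[10]; then 6 at sensor 1[8]=sensor 2[12]; then 7 at sensor 1[10]=sensor 2[13]; then 4 at sensor 1[12]=sensor 2[14]; then 5 at sensor 1[13]=sensor 2[15], and the DP table's final entry dp[14][15] is also 9, so no common subsequence is longer.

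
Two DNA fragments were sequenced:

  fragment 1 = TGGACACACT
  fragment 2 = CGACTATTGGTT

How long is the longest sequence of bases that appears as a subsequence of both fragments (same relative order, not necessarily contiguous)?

Taking G [3,2] → A [4,3] → C [5,4] → A [6,6] → T [10,12] gives a common subsequence of length 5. Since dp[10][12] = 5, nothing longer is possible.

5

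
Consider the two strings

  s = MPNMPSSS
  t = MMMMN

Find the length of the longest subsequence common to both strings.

Match M (s #1, t #4); then N (s #3, t #5) — 2 characters in the same relative order in both. Since dp[8][5] = 2, nothing longer is possible.

2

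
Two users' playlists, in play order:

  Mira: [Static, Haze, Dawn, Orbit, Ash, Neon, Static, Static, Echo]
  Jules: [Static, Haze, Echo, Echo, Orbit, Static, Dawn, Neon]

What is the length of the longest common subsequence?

4

Pick Static at Mira[1]=Jules[1], then Haze at Mira[2]=Jules[2], then Dawn at Mira[3]=Jules[7], then Neon at Mira[6]=Jules[8]; all 4 songs appear in both, in order. Since dp[9][8] = 4, nothing longer is possible.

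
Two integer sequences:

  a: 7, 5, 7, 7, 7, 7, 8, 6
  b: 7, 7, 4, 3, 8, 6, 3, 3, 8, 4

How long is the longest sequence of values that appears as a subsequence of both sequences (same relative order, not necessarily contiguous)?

Let dp[i][j] be the LCS length of the first i values of a and the first j values of b. dp[i][j] = dp[i-1][j-1]+1 when the i-th and j-th values match, else max(dp[i-1][j], dp[i][j-1]).
    ·  7  7  4  3  8  6  3  3  8  4
 ·  0  0  0  0  0  0  0  0  0  0  0
 7  0  1  1  1  1  1  1  1  1  1  1
 5  0  1  1  1  1  1  1  1  1  1  1
 7  0  1  2  2  2  2  2  2  2  2  2
 7  0  1  2  2  2  2  2  2  2  2  2
 7  0  1  2  2  2  2  2  2  2  2  2
 7  0  1  2  2  2  2  2  2  2  2  2
 8  0  1  2  2  2  3  3  3  3  3  3
 6  0  1  2  2  2  3  4  4  4  4  4
dp[8][10] = 4. One LCS (by backtracking along matches): 7, 7, 8, 6.

4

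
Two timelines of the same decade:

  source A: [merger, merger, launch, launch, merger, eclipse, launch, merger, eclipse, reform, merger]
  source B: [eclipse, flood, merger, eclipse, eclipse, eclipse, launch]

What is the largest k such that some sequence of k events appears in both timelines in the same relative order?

3

One common subsequence of length 3: merger (source A #1, source B #3); then eclipse (source A #6, source B #6); then launch (source A #7, source B #7). dp[11][7] = 3 confirms this is the maximum.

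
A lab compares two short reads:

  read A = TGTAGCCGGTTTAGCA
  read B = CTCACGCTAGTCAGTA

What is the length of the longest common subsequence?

Pick T [1,2] → G [2,6] → T [3,8] → A [4,9] → G [5,10] → C [6,12] → G [9,14] → T [12,15] → A [16,16]; all 9 bases appear in both, in order. The LCS DP gives dp[16][16] = 9, so this is optimal.

9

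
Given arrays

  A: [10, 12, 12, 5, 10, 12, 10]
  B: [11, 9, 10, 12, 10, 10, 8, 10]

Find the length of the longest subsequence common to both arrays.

4

Let dp[i][j] be the LCS length of the first i values of A and the first j values of B. dp[i][j] = dp[i-1][j-1]+1 when the i-th and j-th values match, else max(dp[i-1][j], dp[i][j-1]).
    · 11  9 10 12 10 10  8 10
 ·  0  0  0  0  0  0  0  0  0
10  0  0  0  1  1  1  1  1  1
12  0  0  0  1  2  2  2  2  2
12  0  0  0  1  2  2  2  2  2
 5  0  0  0  1  2  2  2  2  2
10  0  0  0  1  2  3  3  3  3
12  0  0  0  1  2  3  3  3  3
10  0  0  0  1  2  3  4  4  4
dp[7][8] = 4. One LCS (by backtracking along matches): 10, 12, 10, 10.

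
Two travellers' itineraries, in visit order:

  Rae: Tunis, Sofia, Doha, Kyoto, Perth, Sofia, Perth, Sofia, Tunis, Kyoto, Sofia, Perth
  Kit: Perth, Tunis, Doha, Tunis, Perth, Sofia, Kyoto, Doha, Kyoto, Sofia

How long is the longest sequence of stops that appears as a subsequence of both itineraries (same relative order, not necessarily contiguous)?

One common subsequence of length 6: Tunis (Rae #1, Kit #2) → Doha (Rae #3, Kit #3) → Perth (Rae #5, Kit #5) → Sofia (Rae #6, Kit #6) → Kyoto (Rae #10, Kit #9) → Sofia (Rae #11, Kit #10). Since dp[12][10] = 6, nothing longer is possible.

6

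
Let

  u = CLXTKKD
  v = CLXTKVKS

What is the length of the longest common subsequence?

6

Let dp[i][j] be the LCS length of the first i characters of u and the first j characters of v. dp[i][j] = dp[i-1][j-1]+1 when the i-th and j-th characters match, else max(dp[i-1][j], dp[i][j-1]).
    ·  C  L  X  T  K  V  K  S
 ·  0  0  0  0  0  0  0  0  0
 C  0  1  1  1  1  1  1  1  1
 L  0  1  2  2  2  2  2  2  2
 X  0  1  2  3  3  3  3  3  3
 T  0  1  2  3  4  4  4  4  4
 K  0  1  2  3  4  5  5  5  5
 K  0  1  2  3  4  5  5  6  6
 D  0  1  2  3  4  5  5  6  6
dp[7][8] = 6. One LCS (by backtracking along matches): CLXTKK.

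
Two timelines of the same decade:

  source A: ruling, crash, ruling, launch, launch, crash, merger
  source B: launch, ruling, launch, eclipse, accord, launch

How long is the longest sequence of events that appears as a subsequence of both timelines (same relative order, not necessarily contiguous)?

3

Taking ruling [3,2], then launch [4,3], then launch [5,6] gives a common subsequence of length 3. dp[7][6] = 3 confirms this is the maximum.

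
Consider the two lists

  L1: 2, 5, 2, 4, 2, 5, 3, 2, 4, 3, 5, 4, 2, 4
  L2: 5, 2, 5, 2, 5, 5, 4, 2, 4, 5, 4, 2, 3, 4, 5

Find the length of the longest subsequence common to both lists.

10

One common subsequence of length 10: 2 (L1 #1, L2 #2), then 5 (L1 #2, L2 #3), then 2 (L1 #3, L2 #4), then 4 (L1 #4, L2 #7), then 2 (L1 #8, L2 #8), then 4 (L1 #9, L2 #9), then 5 (L1 #11, L2 #10), then 4 (L1 #12, L2 #11), then 2 (L1 #13, L2 #12), then 4 (L1 #14, L2 #14). The LCS DP gives dp[14][15] = 10, so this is optimal.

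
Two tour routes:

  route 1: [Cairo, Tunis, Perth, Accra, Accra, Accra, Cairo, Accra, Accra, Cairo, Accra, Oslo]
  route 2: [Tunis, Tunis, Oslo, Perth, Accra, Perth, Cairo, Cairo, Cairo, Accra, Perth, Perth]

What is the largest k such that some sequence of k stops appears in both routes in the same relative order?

6

Taking Tunis at route 1[2]=route 2[2], then Perth at route 1[3]=route 2[4], then Accra at route 1[4]=route 2[5], then Cairo at route 1[7]=route 2[8], then Cairo at route 1[10]=route 2[9], then Accra at route 1[11]=route 2[10] gives a common subsequence of length 6. The LCS DP gives dp[12][12] = 6, so this is optimal.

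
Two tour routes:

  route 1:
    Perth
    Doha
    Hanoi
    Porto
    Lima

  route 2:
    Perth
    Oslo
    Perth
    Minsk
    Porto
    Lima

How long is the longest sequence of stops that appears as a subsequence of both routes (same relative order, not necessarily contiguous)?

Match Perth [1,3], Porto [4,5], Lima [5,6] — 3 stops in the same relative order in both. Since dp[5][6] = 3, nothing longer is possible.

3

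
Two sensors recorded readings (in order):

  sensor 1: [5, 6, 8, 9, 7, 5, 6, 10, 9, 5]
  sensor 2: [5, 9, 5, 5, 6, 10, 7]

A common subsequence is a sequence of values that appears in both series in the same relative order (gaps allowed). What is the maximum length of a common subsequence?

5

Match 5 at sensor 1[1]=sensor 2[1], then 9 at sensor 1[4]=sensor 2[2], then 5 at sensor 1[6]=sensor 2[4], then 6 at sensor 1[7]=sensor 2[5], then 10 at sensor 1[8]=sensor 2[6] — 5 values in the same relative order in both, and the DP table's final entry dp[10][7] is also 5, so no common subsequence is longer.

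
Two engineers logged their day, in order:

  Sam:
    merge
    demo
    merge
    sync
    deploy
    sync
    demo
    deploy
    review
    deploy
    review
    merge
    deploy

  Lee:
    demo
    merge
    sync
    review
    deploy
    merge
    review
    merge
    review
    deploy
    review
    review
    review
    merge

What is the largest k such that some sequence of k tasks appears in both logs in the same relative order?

8

Pick demo (Sam #2, Lee #1), then merge (Sam #3, Lee #2), then sync (Sam #4, Lee #3), then deploy (Sam #5, Lee #5), then deploy (Sam #8, Lee #10), then review (Sam #9, Lee #12), then review (Sam #11, Lee #13), then merge (Sam #12, Lee #14); all 8 tasks appear in both, in order, and the DP table's final entry dp[13][14] is also 8, so no common subsequence is longer.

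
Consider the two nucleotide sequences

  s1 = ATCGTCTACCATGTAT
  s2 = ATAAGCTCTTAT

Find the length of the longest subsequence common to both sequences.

10

One common subsequence of length 10: A (s1 #1, s2 #1), then T (s1 #2, s2 #2), then G (s1 #4, s2 #5), then C (s1 #6, s2 #6), then T (s1 #7, s2 #7), then C (s1 #10, s2 #8), then T (s1 #12, s2 #9), then T (s1 #14, s2 #10), then A (s1 #15, s2 #11), then T (s1 #16, s2 #12). Since dp[16][12] = 10, nothing longer is possible.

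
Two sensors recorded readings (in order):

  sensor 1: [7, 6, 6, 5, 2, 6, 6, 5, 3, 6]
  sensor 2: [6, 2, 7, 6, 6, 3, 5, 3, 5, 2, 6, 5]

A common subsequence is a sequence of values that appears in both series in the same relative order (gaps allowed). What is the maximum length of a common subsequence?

7

Let dp[i][j] be the LCS length of the first i values of sensor 1 and the first j values of sensor 2. dp[i][j] = dp[i-1][j-1]+1 when the i-th and j-th values match, else max(dp[i-1][j], dp[i][j-1]).
    ·  6  2  7  6  6  3  5  3  5  2  6  5
 ·  0  0  0  0  0  0  0  0  0  0  0  0  0
 7  0  0  0  1  1  1  1  1  1  1  1  1  1
 6  0  1  1  1  2  2  2  2  2  2  2  2  2
 6  0  1  1  1  2  3  3  3  3  3  3  3  3
 5  0  1  1  1  2  3  3  4  4  4  4  4  4
 2  0  1  2  2  2  3  3  4  4  4  5  5  5
 6  0  1  2  2  3  3  3  4  4  4  5  6  6
 6  0  1  2  2  3  4  4  4  4  4  5  6  6
 5  0  1  2  2  3  4  4  5  5  5  5  6  7
 3  0  1  2  2  3  4  5  5  6  6  6  6  7
 6  0  1  2  2  3  4  5  5  6  6  6  7  7
dp[10][12] = 7. One LCS (by backtracking along matches): 7, 6, 6, 5, 2, 6, 5.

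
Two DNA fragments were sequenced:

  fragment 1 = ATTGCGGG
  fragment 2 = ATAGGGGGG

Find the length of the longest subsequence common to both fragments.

6

Let dp[i][j] be the LCS length of the first i bases of fragment 1 and the first j bases of fragment 2. dp[i][j] = dp[i-1][j-1]+1 when the i-th and j-th bases match, else max(dp[i-1][j], dp[i][j-1]).
    ·  A  T  A  G  G  G  G  G  G
 ·  0  0  0  0  0  0  0  0  0  0
 A  0  1  1  1  1  1  1  1  1  1
 T  0  1  2  2  2  2  2  2  2  2
 T  0  1  2  2  2  2  2  2  2  2
 G  0  1  2  2  3  3  3  3  3  3
 C  0  1  2  2  3  3  3  3  3  3
 G  0  1  2  2  3  4  4  4  4  4
 G  0  1  2  2  3  4  5  5  5  5
 G  0  1  2  2  3  4  5  6  6  6
dp[8][9] = 6. One LCS (by backtracking along matches): ATGGGG.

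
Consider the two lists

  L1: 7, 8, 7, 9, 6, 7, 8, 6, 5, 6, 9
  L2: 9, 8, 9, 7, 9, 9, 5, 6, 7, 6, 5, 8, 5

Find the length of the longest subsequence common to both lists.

7

Let dp[i][j] be the LCS length of the first i values of L1 and the first j values of L2. dp[i][j] = dp[i-1][j-1]+1 when the i-th and j-th values match, else max(dp[i-1][j], dp[i][j-1]).
    ·  9  8  9  7  9  9  5  6  7  6  5  8  5
 ·  0  0  0  0  0  0  0  0  0  0  0  0  0  0
 7  0  0  0  0  1  1  1  1  1  1  1  1  1  1
 8  0  0  1  1  1  1  1  1  1  1  1  1  2  2
 7  0  0  1  1  2  2  2  2  2  2  2  2  2  2
 9  0  1  1  2  2  3  3  3  3  3  3  3  3  3
 6  0  1  1  2  2  3  3  3  4  4  4  4  4  4
 7  0  1  1  2  3  3  3  3  4  5  5  5  5  5
 8  0  1  2  2  3  3  3  3  4  5  5  5  6  6
 6  0  1  2  2  3  3  3  3  4  5  6  6  6  6
 5  0  1  2  2  3  3  3  4  4  5  6  7  7  7
 6  0  1  2  2  3  3  3  4  5  5  6  7  7  7
 9  0  1  2  3  3  4  4  4  5  5  6  7  7  7
dp[11][13] = 7. One LCS (by backtracking along matches): 8, 7, 9, 6, 7, 8, 5.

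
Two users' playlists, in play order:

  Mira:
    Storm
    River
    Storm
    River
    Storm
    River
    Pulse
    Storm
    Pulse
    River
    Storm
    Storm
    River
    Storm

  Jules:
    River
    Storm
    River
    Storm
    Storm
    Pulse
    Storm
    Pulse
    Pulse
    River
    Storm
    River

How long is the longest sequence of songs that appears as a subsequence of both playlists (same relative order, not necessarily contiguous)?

Match Storm [1,2], River [2,3], Storm [3,4], Storm [5,5], Pulse [7,6], Storm [8,7], Pulse [9,9], River [10,10], Storm [12,11], River [13,12] — 10 songs in the same relative order in both. Since dp[14][12] = 10, nothing longer is possible.

10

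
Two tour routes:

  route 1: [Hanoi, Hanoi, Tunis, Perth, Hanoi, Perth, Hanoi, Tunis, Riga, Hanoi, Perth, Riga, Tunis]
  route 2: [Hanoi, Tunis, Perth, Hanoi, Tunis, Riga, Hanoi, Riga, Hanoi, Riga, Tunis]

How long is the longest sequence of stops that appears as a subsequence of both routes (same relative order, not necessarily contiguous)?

9

One common subsequence of length 9: Hanoi at route 1[2]=route 2[1]; then Tunis at route 1[3]=route 2[2]; then Perth at route 1[4]=route 2[3]; then Hanoi at route 1[5]=route 2[4]; then Hanoi at route 1[7]=route 2[7]; then Riga at route 1[9]=route 2[8]; then Hanoi at route 1[10]=route 2[9]; then Riga at route 1[12]=route 2[10]; then Tunis at route 1[13]=route 2[11]. The LCS DP gives dp[13][11] = 9, so this is optimal.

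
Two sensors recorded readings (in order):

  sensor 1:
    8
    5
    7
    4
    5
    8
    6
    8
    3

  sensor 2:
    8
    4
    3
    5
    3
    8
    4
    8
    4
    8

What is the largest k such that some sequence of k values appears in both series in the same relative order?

Match 8 [1,1] → 5 [2,4] → 4 [4,7] → 8 [6,8] → 8 [8,10] — 5 values in the same relative order in both. dp[9][10] = 5 confirms this is the maximum.

5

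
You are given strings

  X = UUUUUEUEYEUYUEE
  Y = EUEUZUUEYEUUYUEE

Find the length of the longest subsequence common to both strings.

Match U at X[1]=Y[2]; then U at X[2]=Y[4]; then U at X[5]=Y[6]; then U at X[7]=Y[7]; then E at X[8]=Y[8]; then Y at X[9]=Y[9]; then E at X[10]=Y[10]; then U at X[11]=Y[12]; then Y at X[12]=Y[13]; then U at X[13]=Y[14]; then E at X[14]=Y[15]; then E at X[15]=Y[16] — 12 characters in the same relative order in both, and the DP table's final entry dp[15][16] is also 12, so no common subsequence is longer.

12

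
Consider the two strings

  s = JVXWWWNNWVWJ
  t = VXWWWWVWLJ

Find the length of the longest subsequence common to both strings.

9

Pick V at s[2]=t[1], X at s[3]=t[2], W at s[4]=t[3], W at s[5]=t[4], W at s[6]=t[5], W at s[9]=t[6], V at s[10]=t[7], W at s[11]=t[8], J at s[12]=t[10]; all 9 characters appear in both, in order. The LCS DP gives dp[12][10] = 9, so this is optimal.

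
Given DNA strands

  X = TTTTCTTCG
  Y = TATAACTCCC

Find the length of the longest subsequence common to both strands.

5

Let dp[i][j] be the LCS length of the first i bases of X and the first j bases of Y. dp[i][j] = dp[i-1][j-1]+1 when the i-th and j-th bases match, else max(dp[i-1][j], dp[i][j-1]).
    ·  T  A  T  A  A  C  T  C  C  C
 ·  0  0  0  0  0  0  0  0  0  0  0
 T  0  1  1  1  1  1  1  1  1  1  1
 T  0  1  1  2  2  2  2  2  2  2  2
 T  0  1  1  2  2  2  2  3  3  3  3
 T  0  1  1  2  2  2  2  3  3  3  3
 C  0  1  1  2  2  2  3  3  4  4  4
 T  0  1  1  2  2  2  3  4  4  4  4
 T  0  1  1  2  2  2  3  4  4  4  4
 C  0  1  1  2  2  2  3  4  5  5  5
 G  0  1  1  2  2  2  3  4  5  5  5
dp[9][10] = 5. One LCS (by backtracking along matches): TTTCC.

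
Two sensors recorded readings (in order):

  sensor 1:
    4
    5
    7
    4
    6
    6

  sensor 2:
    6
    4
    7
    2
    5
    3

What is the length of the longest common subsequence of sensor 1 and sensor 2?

Pick 4 [1,2], 5 [2,5]; all 2 values appear in both, in order. The LCS DP gives dp[6][6] = 2, so this is optimal.

2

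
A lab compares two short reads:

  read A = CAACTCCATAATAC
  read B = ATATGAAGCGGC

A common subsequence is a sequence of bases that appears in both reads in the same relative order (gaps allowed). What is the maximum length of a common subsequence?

Pick A at read A[3]=read B[1]; then T at read A[5]=read B[2]; then A at read A[8]=read B[3]; then T at read A[9]=read B[4]; then A at read A[10]=read B[6]; then A at read A[11]=read B[7]; then C at read A[14]=read B[12]; all 7 bases appear in both, in order. dp[14][12] = 7 confirms this is the maximum.

7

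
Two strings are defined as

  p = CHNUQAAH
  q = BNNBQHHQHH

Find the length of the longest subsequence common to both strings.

Taking H [2,7], then Q [5,8], then H [8,10] gives a common subsequence of length 3. The LCS DP gives dp[8][10] = 3, so this is optimal.

3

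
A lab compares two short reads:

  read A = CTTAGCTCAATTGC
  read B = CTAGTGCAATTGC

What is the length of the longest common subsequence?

Pick C at read A[1]=read B[1]; then T at read A[3]=read B[2]; then A at read A[4]=read B[3]; then G at read A[5]=read B[4]; then T at read A[7]=read B[5]; then C at read A[8]=read B[7]; then A at read A[9]=read B[8]; then A at read A[10]=read B[9]; then T at read A[11]=read B[10]; then T at read A[12]=read B[11]; then G at read A[13]=read B[12]; then C at read A[14]=read B[13]; all 12 bases appear in both, in order. Since dp[14][13] = 12, nothing longer is possible.

12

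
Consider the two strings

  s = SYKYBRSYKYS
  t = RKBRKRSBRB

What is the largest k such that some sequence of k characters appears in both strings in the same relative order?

5

Let dp[i][j] be the LCS length of the first i characters of s and the first j characters of t. dp[i][j] = dp[i-1][j-1]+1 when the i-th and j-th characters match, else max(dp[i-1][j], dp[i][j-1]).
    ·  R  K  B  R  K  R  S  B  R  B
 ·  0  0  0  0  0  0  0  0  0  0  0
 S  0  0  0  0  0  0  0  1  1  1  1
 Y  0  0  0  0  0  0  0  1  1  1  1
 K  0  0  1  1  1  1  1  1  1  1  1
 Y  0  0  1  1  1  1  1  1  1  1  1
 B  0  0  1  2  2  2  2  2  2  2  2
 R  0  1  1  2  3  3  3  3  3  3  3
 S  0  1  1  2  3  3  3  4  4  4  4
 Y  0  1  1  2  3  3  3  4  4  4  4
 K  0  1  2  2  3  4  4  4  4  4  4
 Y  0  1  2  2  3  4  4  4  4  4  4
 S  0  1  2  2  3  4  4  5  5  5  5
dp[11][10] = 5. One LCS (by backtracking along matches): KBRKS.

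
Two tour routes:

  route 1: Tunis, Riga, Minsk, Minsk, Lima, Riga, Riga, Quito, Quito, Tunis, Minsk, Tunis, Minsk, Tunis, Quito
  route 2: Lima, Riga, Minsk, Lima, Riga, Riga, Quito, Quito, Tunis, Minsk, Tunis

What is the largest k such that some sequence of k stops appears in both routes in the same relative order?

10

Taking Riga [2,2] → Minsk [4,3] → Lima [5,4] → Riga [6,5] → Riga [7,6] → Quito [8,7] → Quito [9,8] → Tunis [12,9] → Minsk [13,10] → Tunis [14,11] gives a common subsequence of length 10, and the DP table's final entry dp[15][11] is also 10, so no common subsequence is longer.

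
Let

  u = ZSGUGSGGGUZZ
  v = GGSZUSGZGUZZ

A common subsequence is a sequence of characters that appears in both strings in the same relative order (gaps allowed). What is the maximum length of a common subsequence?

Let dp[i][j] be the LCS length of the first i characters of u and the first j characters of v. dp[i][j] = dp[i-1][j-1]+1 when the i-th and j-th characters match, else max(dp[i-1][j], dp[i][j-1]).
    ·  G  G  S  Z  U  S  G  Z  G  U  Z  Z
 ·  0  0  0  0  0  0  0  0  0  0  0  0  0
 Z  0  0  0  0  1  1  1  1  1  1  1  1  1
 S  0  0  0  1  1  1  2  2  2  2  2  2  2
 G  0  1  1  1  1  1  2  3  3  3  3  3  3
 U  0  1  1  1  1  2  2  3  3  3  4  4  4
 G  0  1  2  2  2  2  2  3  3  4  4  4  4
 S  0  1  2  3  3  3  3  3  3  4  4  4  4
 G  0  1  2  3  3  3  3  4  4  4  4  4  4
 G  0  1  2  3  3  3  3  4  4  5  5  5  5
 G  0  1  2  3  3  3  3  4  4  5  5  5  5
 U  0  1  2  3  3  4  4  4  4  5  6  6  6
 Z  0  1  2  3  4  4  4  4  5  5  6  7  7
 Z  0  1  2  3  4  4  4  4  5  5  6  7  8
dp[12][12] = 8. One LCS (by backtracking along matches): ZUSGGUZZ.

8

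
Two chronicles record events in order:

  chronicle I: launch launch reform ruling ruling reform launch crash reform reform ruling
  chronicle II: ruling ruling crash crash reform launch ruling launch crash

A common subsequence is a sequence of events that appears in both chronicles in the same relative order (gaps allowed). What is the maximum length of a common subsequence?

Match ruling (chronicle I #4, chronicle II #1), then ruling (chronicle I #5, chronicle II #2), then reform (chronicle I #6, chronicle II #5), then launch (chronicle I #7, chronicle II #8), then crash (chronicle I #8, chronicle II #9) — 5 events in the same relative order in both. The LCS DP gives dp[11][9] = 5, so this is optimal.

5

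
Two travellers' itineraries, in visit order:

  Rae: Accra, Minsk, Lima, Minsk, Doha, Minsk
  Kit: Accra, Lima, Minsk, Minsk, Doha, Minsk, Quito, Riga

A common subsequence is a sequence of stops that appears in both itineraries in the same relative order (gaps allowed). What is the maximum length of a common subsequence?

5

Pick Accra at Rae[1]=Kit[1], then Minsk at Rae[2]=Kit[3], then Minsk at Rae[4]=Kit[4], then Doha at Rae[5]=Kit[5], then Minsk at Rae[6]=Kit[6]; all 5 stops appear in both, in order. dp[6][8] = 5 confirms this is the maximum.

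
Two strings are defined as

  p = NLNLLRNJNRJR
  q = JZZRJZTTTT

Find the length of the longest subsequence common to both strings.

3

Let dp[i][j] be the LCS length of the first i characters of p and the first j characters of q. dp[i][j] = dp[i-1][j-1]+1 when the i-th and j-th characters match, else max(dp[i-1][j], dp[i][j-1]).
    ·  J  Z  Z  R  J  Z  T  T  T  T
 ·  0  0  0  0  0  0  0  0  0  0  0
 N  0  0  0  0  0  0  0  0  0  0  0
 L  0  0  0  0  0  0  0  0  0  0  0
 N  0  0  0  0  0  0  0  0  0  0  0
 L  0  0  0  0  0  0  0  0  0  0  0
 L  0  0  0  0  0  0  0  0  0  0  0
 R  0  0  0  0  1  1  1  1  1  1  1
 N  0  0  0  0  1  1  1  1  1  1  1
 J  0  1  1  1  1  2  2  2  2  2  2
 N  0  1  1  1  1  2  2  2  2  2  2
 R  0  1  1  1  2  2  2  2  2  2  2
 J  0  1  1  1  2  3  3  3  3  3  3
 R  0  1  1  1  2  3  3  3  3  3  3
dp[12][10] = 3. One LCS (by backtracking along matches): JRJ.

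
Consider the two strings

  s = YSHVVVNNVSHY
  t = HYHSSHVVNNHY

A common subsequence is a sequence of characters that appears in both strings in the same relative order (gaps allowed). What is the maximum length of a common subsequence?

One common subsequence of length 9: Y [1,2] → S [2,5] → H [3,6] → V [5,7] → V [6,8] → N [7,9] → N [8,10] → H [11,11] → Y [12,12], and the DP table's final entry dp[12][12] is also 9, so no common subsequence is longer.

9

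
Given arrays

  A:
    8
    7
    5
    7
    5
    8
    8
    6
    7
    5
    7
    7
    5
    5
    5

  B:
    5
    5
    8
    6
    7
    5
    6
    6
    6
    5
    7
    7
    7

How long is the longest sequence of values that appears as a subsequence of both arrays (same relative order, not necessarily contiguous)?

8

One common subsequence of length 8: 5 (A #3, B #1), then 5 (A #5, B #2), then 8 (A #7, B #3), then 6 (A #8, B #4), then 7 (A #9, B #5), then 5 (A #10, B #10), then 7 (A #11, B #12), then 7 (A #12, B #13), and the DP table's final entry dp[15][13] is also 8, so no common subsequence is longer.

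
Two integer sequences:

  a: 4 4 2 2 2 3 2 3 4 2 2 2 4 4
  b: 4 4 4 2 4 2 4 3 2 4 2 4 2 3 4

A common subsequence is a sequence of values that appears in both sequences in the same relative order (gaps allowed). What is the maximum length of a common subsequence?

Taking 4 at a[1]=b[2], 4 at a[2]=b[3], 2 at a[3]=b[4], 2 at a[4]=b[6], 3 at a[6]=b[8], 2 at a[7]=b[9], 4 at a[9]=b[10], 2 at a[10]=b[11], 2 at a[11]=b[13], 4 at a[14]=b[15] gives a common subsequence of length 10. Since dp[14][15] = 10, nothing longer is possible.

10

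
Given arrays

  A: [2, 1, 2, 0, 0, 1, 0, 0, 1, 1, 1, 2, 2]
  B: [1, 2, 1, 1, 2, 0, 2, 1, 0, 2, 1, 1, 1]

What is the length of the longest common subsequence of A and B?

9

Pick 2 [1,2], then 1 [2,4], then 2 [3,5], then 0 [4,6], then 1 [6,8], then 0 [7,9], then 1 [9,11], then 1 [10,12], then 1 [11,13]; all 9 values appear in both, in order, and the DP table's final entry dp[13][13] is also 9, so no common subsequence is longer.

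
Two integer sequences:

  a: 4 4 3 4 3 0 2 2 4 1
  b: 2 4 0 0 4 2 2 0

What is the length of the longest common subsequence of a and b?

One common subsequence of length 4: 4 [1,2], 4 [4,5], 2 [7,6], 2 [8,7], and the DP table's final entry dp[10][8] is also 4, so no common subsequence is longer.

4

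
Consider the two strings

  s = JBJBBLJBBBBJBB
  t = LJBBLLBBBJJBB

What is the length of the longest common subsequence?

10

Taking J [1,2] → B [2,3] → B [4,4] → L [6,6] → B [8,7] → B [9,8] → B [10,9] → J [12,11] → B [13,12] → B [14,13] gives a common subsequence of length 10. dp[14][13] = 10 confirms this is the maximum.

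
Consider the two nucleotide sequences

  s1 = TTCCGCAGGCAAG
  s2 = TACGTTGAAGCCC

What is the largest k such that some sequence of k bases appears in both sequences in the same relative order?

Match T [1,1] → C [4,3] → G [5,4] → G [9,7] → A [11,8] → A [12,9] → G [13,10] — 7 bases in the same relative order in both. The LCS DP gives dp[13][13] = 7, so this is optimal.

7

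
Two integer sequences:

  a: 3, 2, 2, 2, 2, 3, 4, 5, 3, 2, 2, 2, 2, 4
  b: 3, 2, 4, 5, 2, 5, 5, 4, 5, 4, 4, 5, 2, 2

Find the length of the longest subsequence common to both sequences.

7

Taking 3 (a #1, b #1), then 2 (a #2, b #2), then 2 (a #3, b #5), then 4 (a #7, b #11), then 5 (a #8, b #12), then 2 (a #12, b #13), then 2 (a #13, b #14) gives a common subsequence of length 7. dp[14][14] = 7 confirms this is the maximum.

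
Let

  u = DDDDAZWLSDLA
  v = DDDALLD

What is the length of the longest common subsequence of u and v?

6

Taking D (u #2, v #1); then D (u #3, v #2); then D (u #4, v #3); then A (u #5, v #4); then L (u #8, v #6); then D (u #10, v #7) gives a common subsequence of length 6, and the DP table's final entry dp[12][7] is also 6, so no common subsequence is longer.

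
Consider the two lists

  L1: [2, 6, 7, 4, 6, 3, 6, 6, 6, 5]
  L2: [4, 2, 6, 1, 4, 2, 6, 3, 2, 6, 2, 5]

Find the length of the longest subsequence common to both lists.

7

Pick 2 [1,2] → 6 [2,3] → 4 [4,5] → 6 [5,7] → 3 [6,8] → 6 [7,10] → 5 [10,12]; all 7 values appear in both, in order. Since dp[10][12] = 7, nothing longer is possible.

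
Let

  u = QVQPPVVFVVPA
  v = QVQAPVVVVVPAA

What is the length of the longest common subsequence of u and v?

10

Taking Q at u[1]=v[1], V at u[2]=v[2], Q at u[3]=v[3], P at u[4]=v[5], V at u[6]=v[7], V at u[7]=v[8], V at u[9]=v[9], V at u[10]=v[10], P at u[11]=v[11], A at u[12]=v[13] gives a common subsequence of length 10. Since dp[12][13] = 10, nothing longer is possible.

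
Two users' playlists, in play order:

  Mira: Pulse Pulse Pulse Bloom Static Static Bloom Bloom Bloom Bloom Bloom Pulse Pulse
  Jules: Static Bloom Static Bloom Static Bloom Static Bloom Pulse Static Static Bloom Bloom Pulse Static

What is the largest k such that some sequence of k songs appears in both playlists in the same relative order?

8

One common subsequence of length 8: Bloom [4,2], Static [5,3], Static [6,5], Bloom [7,6], Bloom [8,8], Bloom [10,12], Bloom [11,13], Pulse [12,14]. dp[13][15] = 8 confirms this is the maximum.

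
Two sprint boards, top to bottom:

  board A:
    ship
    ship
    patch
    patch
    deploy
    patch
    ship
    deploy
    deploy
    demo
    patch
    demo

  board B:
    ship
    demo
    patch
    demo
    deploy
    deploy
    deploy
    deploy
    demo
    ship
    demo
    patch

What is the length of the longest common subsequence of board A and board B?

One common subsequence of length 7: ship (board A #1, board B #1), patch (board A #3, board B #3), deploy (board A #5, board B #6), deploy (board A #8, board B #7), deploy (board A #9, board B #8), demo (board A #10, board B #11), patch (board A #11, board B #12). Since dp[12][12] = 7, nothing longer is possible.

7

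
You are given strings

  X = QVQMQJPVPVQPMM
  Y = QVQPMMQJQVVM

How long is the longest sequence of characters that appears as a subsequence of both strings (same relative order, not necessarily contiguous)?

9

Match Q (X #1, Y #1); then V (X #2, Y #2); then Q (X #3, Y #3); then M (X #4, Y #6); then Q (X #5, Y #7); then J (X #6, Y #8); then V (X #8, Y #10); then V (X #10, Y #11); then M (X #14, Y #12) — 9 characters in the same relative order in both. Since dp[14][12] = 9, nothing longer is possible.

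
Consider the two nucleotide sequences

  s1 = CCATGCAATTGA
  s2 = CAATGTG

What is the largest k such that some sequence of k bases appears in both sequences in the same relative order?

Taking C [1,1]; then A [3,3]; then T [4,4]; then G [5,5]; then T [10,6]; then G [11,7] gives a common subsequence of length 6, and the DP table's final entry dp[12][7] is also 6, so no common subsequence is longer.

6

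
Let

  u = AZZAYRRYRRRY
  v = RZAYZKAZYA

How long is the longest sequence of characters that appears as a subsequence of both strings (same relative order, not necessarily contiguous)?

4

Match A at u[1]=v[3]; then Z at u[2]=v[5]; then Z at u[3]=v[8]; then A at u[4]=v[10] — 4 characters in the same relative order in both, and the DP table's final entry dp[12][10] is also 4, so no common subsequence is longer.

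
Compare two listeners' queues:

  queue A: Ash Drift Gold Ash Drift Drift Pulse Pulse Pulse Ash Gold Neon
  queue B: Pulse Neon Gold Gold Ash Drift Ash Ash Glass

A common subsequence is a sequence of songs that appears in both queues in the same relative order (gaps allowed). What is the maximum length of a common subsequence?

Pick Ash [1,5] → Drift [2,6] → Ash [4,7] → Ash [10,8]; all 4 songs appear in both, in order. Since dp[12][9] = 4, nothing longer is possible.

4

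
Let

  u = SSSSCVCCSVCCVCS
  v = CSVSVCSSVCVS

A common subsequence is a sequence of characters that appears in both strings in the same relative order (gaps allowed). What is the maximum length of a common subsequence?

9

Pick S at u[1]=v[2], S at u[4]=v[4], V at u[6]=v[5], C at u[7]=v[6], S at u[9]=v[8], V at u[10]=v[9], C at u[12]=v[10], V at u[13]=v[11], S at u[15]=v[12]; all 9 characters appear in both, in order. The LCS DP gives dp[15][12] = 9, so this is optimal.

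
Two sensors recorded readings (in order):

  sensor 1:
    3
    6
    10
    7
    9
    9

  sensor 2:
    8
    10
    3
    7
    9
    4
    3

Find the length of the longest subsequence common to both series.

Let dp[i][j] be the LCS length of the first i values of sensor 1 and the first j values of sensor 2. dp[i][j] = dp[i-1][j-1]+1 when the i-th and j-th values match, else max(dp[i-1][j], dp[i][j-1]).
    ·  8 10  3  7  9  4  3
 ·  0  0  0  0  0  0  0  0
 3  0  0  0  1  1  1  1  1
 6  0  0  0  1  1  1  1  1
10  0  0  1  1  1  1  1  1
 7  0  0  1  1  2  2  2  2
 9  0  0  1  1  2  3  3  3
 9  0  0  1  1  2  3  3  3
dp[6][7] = 3. One LCS (by backtracking along matches): 3, 7, 9.

3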